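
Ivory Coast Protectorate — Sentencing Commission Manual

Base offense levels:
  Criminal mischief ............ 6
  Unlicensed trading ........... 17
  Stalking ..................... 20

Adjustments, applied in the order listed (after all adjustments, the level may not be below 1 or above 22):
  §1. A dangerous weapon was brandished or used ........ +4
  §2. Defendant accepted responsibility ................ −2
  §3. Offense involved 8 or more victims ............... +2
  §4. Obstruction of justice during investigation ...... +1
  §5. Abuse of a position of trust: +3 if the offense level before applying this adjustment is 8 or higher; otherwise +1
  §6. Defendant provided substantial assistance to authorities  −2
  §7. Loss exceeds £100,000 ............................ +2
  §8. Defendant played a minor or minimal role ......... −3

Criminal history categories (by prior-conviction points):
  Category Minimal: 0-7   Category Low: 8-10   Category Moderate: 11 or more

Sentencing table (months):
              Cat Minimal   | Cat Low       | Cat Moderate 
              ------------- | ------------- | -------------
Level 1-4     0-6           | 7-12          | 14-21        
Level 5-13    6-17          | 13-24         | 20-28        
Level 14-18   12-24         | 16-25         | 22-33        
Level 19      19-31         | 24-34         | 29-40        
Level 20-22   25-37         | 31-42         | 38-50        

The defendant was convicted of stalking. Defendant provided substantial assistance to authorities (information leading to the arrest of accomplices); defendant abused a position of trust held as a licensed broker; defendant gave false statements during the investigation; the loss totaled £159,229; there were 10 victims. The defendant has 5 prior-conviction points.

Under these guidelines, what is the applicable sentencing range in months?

25-37 months

Base offense level for stalking: 20.
§1 does not apply.
§2 does not apply.
§3 applies: 20 + 2 = 22.
§4 applies: 22 + 1 = 23.
§5 applies (level before this adjustment is 23 ≥ 8, so +3): 23 + 3 = 26.
§6 applies: 26 − 2 = 24.
§7 applies: 24 + 2 = 26.
Level 26 exceeds the maximum of 22; capped at 22.
Final offense level: 22.
Criminal history: 5 prior points → Category Minimal (0-7).
Level 22 falls in the 20-22 band.
Grid: Level 20-22 × Category Minimal = 25-37 months.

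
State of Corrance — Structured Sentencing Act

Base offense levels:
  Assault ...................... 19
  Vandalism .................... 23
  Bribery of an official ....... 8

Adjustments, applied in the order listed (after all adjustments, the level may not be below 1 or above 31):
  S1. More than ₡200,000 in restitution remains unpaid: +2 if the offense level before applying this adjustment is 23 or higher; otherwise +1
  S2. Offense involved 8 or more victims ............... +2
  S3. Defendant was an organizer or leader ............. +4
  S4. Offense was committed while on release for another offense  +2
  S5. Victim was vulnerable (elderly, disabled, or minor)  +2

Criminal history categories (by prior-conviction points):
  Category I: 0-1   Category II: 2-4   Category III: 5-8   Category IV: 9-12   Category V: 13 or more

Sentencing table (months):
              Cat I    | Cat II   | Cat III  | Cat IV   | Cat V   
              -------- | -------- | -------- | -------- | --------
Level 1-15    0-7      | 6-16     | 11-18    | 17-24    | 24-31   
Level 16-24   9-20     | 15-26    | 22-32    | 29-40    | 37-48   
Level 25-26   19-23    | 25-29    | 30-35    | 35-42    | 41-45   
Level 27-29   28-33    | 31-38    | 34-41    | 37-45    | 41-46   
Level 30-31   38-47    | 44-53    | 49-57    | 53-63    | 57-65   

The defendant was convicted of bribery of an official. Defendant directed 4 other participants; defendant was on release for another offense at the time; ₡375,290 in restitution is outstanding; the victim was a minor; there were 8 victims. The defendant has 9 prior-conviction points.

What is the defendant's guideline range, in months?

Base offense level for bribery of an official: 8.
S1 applies (level before this adjustment is 8 < 23, so +1): 8 + 1 = 9.
S2 applies: 9 + 2 = 11.
S3 applies: 11 + 4 = 15.
S4 applies: 15 + 2 = 17.
S5 applies: 17 + 2 = 19.
Final offense level: 19.
Criminal history: 9 prior points → Category IV (9-12).
Level 19 falls in the 16-24 band.
Grid: Level 16-24 × Category IV = 29-40 months.

29-40 months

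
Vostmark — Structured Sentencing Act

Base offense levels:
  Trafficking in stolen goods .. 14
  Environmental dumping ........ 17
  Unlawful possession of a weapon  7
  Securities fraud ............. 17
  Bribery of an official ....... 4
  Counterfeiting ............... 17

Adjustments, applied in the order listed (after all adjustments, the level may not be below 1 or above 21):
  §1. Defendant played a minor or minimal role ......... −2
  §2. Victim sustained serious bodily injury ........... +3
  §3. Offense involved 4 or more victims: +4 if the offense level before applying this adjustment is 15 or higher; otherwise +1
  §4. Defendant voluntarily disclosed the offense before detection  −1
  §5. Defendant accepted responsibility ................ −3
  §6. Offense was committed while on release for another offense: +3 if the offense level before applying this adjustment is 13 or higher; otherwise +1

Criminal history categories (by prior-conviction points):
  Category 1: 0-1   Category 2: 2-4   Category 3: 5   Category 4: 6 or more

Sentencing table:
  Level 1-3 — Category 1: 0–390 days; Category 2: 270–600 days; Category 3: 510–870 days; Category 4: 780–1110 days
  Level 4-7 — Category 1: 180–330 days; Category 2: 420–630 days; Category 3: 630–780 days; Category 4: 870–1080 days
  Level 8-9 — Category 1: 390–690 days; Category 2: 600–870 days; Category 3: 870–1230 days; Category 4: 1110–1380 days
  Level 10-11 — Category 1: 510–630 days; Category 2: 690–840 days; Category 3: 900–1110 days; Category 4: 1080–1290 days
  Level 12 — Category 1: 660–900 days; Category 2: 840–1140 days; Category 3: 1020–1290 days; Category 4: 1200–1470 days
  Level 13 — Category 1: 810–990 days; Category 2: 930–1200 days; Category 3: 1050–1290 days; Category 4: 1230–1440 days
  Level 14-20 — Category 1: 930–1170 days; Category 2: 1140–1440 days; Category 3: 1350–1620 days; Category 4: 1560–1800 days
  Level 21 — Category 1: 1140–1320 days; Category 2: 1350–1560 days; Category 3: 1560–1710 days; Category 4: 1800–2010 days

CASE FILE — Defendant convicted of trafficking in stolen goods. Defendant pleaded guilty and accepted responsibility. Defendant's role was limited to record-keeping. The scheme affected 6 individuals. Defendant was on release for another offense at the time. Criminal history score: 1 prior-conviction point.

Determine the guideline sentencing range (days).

Base offense level for trafficking in stolen goods: 14.
§1 applies: 14 − 2 = 12.
§2 does not apply.
§3 applies (level before this adjustment is 12 < 15, so +1): 12 + 1 = 13.
§4 does not apply.
§5 applies: 13 − 3 = 10.
§6 applies (level before this adjustment is 10 < 13, so +1): 10 + 1 = 11.
Final offense level: 11.
Criminal history: 1 prior point → Category 1 (0-1).
Level 11 falls in the 10-11 band.
Grid: Level 10-11 × Category 1 = 510-630 days.

510-630 days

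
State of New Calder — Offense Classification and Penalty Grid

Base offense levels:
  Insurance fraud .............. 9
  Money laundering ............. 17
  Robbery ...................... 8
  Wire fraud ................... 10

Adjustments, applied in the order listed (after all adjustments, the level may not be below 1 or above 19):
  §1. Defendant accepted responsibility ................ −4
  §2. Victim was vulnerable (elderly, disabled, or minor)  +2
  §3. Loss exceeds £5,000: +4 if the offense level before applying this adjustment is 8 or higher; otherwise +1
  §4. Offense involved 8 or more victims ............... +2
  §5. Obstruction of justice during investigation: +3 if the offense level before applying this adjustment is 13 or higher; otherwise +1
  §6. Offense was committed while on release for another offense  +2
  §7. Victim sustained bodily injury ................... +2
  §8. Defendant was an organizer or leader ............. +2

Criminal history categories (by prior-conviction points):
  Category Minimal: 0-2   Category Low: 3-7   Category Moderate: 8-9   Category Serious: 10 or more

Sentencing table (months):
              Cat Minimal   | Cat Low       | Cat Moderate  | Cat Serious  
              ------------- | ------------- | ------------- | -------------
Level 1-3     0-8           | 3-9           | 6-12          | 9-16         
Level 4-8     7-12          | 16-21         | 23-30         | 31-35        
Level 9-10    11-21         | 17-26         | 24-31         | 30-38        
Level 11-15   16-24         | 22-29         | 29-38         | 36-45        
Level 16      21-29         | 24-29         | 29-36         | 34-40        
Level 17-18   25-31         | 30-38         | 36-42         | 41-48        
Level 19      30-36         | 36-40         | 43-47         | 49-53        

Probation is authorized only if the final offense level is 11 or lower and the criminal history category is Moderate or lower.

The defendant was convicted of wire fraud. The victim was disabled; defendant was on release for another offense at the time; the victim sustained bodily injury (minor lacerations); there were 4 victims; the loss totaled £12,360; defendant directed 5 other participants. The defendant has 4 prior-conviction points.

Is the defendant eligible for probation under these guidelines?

No

Base offense level for wire fraud: 10.
§2 applies: 10 + 2 = 12.
§3 applies (level before this adjustment is 12 ≥ 8, so +4): 12 + 4 = 16.
§4 does not apply.
§5 does not apply.
§6 applies: 16 + 2 = 18.
§7 applies: 18 + 2 = 20.
§8 applies: 20 + 2 = 22.
Level 22 exceeds the maximum of 19; capped at 19.
Final offense level: 19.
Criminal history: 4 prior points → Category Low (3-7).
Level 19 falls in the 19 band.
Grid: Level 19 × Category Low = 36-40 months.
Probation check: level 19 > 11 and category Low ≤ Moderate → not eligible.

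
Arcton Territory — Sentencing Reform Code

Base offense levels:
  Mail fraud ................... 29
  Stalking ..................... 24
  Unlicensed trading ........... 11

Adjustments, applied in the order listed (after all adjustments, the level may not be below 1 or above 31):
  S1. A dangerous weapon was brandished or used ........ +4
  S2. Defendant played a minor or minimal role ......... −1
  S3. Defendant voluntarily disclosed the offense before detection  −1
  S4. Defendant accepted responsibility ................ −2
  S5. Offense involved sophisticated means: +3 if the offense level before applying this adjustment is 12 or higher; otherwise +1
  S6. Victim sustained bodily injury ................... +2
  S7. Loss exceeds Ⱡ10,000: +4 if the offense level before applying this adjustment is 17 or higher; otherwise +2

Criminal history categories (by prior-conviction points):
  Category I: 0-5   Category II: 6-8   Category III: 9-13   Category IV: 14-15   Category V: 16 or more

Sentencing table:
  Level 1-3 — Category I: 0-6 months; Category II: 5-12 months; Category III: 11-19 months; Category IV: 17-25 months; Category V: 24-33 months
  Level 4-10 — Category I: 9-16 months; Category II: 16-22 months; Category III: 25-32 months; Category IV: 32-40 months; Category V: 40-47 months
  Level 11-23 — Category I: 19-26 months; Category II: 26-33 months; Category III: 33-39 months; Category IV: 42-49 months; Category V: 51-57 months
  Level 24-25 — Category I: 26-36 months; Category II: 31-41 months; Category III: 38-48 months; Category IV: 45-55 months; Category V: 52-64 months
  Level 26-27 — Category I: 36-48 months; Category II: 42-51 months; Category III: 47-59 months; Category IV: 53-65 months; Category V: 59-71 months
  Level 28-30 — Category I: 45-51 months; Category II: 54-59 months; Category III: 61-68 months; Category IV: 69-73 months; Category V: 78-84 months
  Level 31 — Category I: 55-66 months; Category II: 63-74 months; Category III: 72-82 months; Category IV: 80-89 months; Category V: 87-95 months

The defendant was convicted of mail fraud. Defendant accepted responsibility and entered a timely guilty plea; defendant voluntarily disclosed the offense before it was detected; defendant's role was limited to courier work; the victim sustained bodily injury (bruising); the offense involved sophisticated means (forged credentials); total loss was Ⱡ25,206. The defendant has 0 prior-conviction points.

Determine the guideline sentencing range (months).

Base offense level for mail fraud: 29.
S2 applies: 29 − 1 = 28.
S3 applies: 28 − 1 = 27.
S4 applies: 27 − 2 = 25.
S5 applies (level before this adjustment is 25 ≥ 12, so +3): 25 + 3 = 28.
S6 applies: 28 + 2 = 30.
S7 applies (level before this adjustment is 30 ≥ 17, so +4): 30 + 4 = 34.
Level 34 exceeds the maximum of 31; capped at 31.
Final offense level: 31.
Criminal history: 0 prior points → Category I (0-5).
Level 31 falls in the 31 band.
Grid: Level 31 × Category I = 55-66 months.

55-66 months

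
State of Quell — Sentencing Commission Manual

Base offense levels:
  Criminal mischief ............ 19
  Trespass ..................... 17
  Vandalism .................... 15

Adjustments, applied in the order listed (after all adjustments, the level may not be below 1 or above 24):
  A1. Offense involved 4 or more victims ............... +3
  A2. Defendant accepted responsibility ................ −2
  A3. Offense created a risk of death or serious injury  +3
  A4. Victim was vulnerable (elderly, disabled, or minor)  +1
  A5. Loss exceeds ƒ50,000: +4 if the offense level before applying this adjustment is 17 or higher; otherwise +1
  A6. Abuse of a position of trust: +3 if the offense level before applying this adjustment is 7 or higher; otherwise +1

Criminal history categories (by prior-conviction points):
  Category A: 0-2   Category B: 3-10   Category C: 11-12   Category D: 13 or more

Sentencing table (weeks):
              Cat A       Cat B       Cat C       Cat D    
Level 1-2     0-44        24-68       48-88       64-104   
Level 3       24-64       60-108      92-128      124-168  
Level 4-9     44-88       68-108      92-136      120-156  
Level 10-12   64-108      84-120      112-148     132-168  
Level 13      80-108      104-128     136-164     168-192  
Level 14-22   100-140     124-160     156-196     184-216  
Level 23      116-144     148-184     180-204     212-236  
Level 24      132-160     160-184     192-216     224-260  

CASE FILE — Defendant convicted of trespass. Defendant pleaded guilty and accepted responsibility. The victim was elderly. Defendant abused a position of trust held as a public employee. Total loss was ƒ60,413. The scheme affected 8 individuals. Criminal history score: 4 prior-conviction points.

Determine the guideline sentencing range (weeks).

Base offense level for trespass: 17.
A1 applies: 17 + 3 = 20.
A2 applies: 20 − 2 = 18.
A3 does not apply.
A4 applies: 18 + 1 = 19.
A5 applies (level before this adjustment is 19 ≥ 17, so +4): 19 + 4 = 23.
A6 applies (level before this adjustment is 23 ≥ 7, so +3): 23 + 3 = 26.
Level 26 exceeds the maximum of 24; capped at 24.
Final offense level: 24.
Criminal history: 4 prior points → Category B (3-10).
Level 24 falls in the 24 band.
Grid: Level 24 × Category B = 160-184 weeks.

160-184 weeks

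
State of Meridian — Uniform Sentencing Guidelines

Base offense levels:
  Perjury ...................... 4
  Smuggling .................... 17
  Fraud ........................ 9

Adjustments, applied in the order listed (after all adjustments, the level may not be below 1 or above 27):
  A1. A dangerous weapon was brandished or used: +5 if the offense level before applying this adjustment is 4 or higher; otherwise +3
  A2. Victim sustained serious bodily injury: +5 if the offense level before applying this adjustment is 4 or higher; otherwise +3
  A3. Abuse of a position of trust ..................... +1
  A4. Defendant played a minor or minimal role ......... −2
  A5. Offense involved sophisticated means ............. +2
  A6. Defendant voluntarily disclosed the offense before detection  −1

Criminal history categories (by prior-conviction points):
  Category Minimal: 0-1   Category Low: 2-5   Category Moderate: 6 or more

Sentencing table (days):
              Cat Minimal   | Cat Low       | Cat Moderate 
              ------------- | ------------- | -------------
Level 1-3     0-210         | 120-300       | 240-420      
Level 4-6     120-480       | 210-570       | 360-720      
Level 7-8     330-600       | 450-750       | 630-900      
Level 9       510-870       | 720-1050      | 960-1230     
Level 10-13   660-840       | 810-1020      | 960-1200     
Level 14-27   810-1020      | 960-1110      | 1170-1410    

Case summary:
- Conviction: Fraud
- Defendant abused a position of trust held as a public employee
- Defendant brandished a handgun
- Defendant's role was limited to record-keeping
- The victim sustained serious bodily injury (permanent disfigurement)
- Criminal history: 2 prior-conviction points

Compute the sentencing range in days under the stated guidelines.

960-1110 days

Base offense level for fraud: 9.
A1 applies (level before this adjustment is 9 ≥ 4, so +5): 9 + 5 = 14.
A2 applies (level before this adjustment is 14 ≥ 4, so +5): 14 + 5 = 19.
A3 applies: 19 + 1 = 20.
A4 applies: 20 − 2 = 18.
A5 does not apply.
Final offense level: 18.
Criminal history: 2 prior points → Category Low (2-5).
Level 18 falls in the 14-27 band.
Grid: Level 14-27 × Category Low = 960-1110 days.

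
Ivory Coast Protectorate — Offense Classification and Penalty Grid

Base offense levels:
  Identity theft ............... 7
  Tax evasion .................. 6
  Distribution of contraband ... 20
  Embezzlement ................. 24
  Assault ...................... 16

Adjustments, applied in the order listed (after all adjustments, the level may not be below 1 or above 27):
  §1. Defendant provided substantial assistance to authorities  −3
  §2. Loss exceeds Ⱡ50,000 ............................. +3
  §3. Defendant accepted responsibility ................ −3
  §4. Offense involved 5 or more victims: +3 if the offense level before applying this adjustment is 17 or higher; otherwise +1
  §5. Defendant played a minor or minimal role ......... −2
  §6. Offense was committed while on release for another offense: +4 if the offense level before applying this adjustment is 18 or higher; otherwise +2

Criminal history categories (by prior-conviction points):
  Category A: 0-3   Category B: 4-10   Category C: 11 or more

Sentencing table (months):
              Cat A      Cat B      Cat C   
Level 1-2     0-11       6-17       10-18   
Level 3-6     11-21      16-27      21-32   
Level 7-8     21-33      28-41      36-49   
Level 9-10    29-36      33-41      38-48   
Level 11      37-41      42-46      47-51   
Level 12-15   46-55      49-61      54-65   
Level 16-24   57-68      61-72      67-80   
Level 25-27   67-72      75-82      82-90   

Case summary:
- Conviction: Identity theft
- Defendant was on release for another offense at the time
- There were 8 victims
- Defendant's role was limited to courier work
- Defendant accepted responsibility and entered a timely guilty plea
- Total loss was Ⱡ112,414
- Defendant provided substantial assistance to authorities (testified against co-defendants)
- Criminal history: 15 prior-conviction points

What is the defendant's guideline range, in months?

Base offense level for identity theft: 7.
§1 applies: 7 − 3 = 4.
§2 applies: 4 + 3 = 7.
§3 applies: 7 − 3 = 4.
§4 applies (level before this adjustment is 4 < 17, so +1): 4 + 1 = 5.
§5 applies: 5 − 2 = 3.
§6 applies (level before this adjustment is 3 < 18, so +2): 3 + 2 = 5.
Final offense level: 5.
Criminal history: 15 prior points → Category C (11+).
Level 5 falls in the 3-6 band.
Grid: Level 3-6 × Category C = 21-32 months.

21-32 months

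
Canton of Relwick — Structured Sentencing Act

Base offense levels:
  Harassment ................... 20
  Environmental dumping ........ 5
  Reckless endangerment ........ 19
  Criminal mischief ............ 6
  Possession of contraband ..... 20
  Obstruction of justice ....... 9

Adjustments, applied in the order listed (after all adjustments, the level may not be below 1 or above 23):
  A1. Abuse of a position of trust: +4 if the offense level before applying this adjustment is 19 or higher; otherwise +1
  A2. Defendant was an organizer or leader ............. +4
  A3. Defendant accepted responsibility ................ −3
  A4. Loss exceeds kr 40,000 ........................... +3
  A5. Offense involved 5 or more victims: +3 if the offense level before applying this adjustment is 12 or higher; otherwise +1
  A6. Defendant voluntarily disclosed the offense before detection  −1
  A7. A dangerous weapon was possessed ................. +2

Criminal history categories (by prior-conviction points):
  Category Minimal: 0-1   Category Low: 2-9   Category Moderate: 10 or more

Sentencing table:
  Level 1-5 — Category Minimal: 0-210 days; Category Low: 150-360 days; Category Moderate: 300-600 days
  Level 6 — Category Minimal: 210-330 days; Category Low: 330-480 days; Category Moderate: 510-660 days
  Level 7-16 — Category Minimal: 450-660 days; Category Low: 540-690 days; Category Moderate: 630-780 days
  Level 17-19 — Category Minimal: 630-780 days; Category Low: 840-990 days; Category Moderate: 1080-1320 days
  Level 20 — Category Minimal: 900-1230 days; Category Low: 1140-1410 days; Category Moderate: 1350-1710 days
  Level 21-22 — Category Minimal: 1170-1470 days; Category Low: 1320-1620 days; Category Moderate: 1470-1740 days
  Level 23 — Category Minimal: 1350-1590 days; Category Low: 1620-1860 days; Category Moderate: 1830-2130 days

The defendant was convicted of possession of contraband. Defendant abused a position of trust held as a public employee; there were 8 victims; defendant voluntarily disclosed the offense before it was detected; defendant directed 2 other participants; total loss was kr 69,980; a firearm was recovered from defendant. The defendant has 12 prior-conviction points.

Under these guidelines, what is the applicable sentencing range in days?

Base offense level for possession of contraband: 20.
A1 applies (level before this adjustment is 20 ≥ 19, so +4): 20 + 4 = 24.
A2 applies: 24 + 4 = 28.
A3 does not apply.
A4 applies: 28 + 3 = 31.
A5 applies (level before this adjustment is 31 ≥ 12, so +3): 31 + 3 = 34.
A6 applies: 34 − 1 = 33.
A7 applies: 33 + 2 = 35.
Level 35 exceeds the maximum of 23; capped at 23.
Final offense level: 23.
Criminal history: 12 prior points → Category Moderate (10+).
Level 23 falls in the 23 band.
Grid: Level 23 × Category Moderate = 1830-2130 days.

1830-2130 days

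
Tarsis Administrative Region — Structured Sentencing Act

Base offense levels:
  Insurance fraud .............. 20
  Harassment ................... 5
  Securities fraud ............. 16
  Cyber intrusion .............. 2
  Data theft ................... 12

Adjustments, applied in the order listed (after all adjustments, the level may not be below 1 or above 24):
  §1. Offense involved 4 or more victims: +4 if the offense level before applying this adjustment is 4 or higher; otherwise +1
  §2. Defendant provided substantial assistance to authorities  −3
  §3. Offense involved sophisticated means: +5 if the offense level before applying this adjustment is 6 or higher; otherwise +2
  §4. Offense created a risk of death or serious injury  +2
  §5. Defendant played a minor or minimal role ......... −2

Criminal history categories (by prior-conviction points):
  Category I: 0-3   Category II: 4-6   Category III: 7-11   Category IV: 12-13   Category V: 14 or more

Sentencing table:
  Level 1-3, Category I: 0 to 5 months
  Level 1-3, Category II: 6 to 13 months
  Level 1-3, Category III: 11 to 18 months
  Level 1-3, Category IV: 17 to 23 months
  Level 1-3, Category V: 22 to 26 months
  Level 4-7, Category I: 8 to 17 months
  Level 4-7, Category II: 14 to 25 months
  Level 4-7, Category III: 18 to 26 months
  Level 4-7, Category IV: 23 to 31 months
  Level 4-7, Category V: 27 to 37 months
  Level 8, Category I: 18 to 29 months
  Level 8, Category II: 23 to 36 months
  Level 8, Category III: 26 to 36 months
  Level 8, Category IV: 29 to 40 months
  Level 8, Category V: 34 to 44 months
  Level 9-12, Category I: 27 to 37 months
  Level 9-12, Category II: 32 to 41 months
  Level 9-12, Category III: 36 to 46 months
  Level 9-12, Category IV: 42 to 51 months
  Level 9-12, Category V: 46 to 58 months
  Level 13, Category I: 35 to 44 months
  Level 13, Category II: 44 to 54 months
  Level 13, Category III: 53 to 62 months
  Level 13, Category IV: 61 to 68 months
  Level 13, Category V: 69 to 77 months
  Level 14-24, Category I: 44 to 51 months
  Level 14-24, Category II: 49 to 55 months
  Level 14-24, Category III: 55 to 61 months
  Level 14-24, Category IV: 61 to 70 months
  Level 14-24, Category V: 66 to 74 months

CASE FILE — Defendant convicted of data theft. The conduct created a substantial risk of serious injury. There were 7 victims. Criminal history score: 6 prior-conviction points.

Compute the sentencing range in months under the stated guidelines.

Base offense level for data theft: 12.
§1 applies (level before this adjustment is 12 ≥ 4, so +4): 12 + 4 = 16.
§2 does not apply.
§4 applies: 16 + 2 = 18.
§5 does not apply.
Final offense level: 18.
Criminal history: 6 prior points → Category II (4-6).
Level 18 falls in the 14-24 band.
Grid: Level 14-24 × Category II = 49-55 months.

49-55 months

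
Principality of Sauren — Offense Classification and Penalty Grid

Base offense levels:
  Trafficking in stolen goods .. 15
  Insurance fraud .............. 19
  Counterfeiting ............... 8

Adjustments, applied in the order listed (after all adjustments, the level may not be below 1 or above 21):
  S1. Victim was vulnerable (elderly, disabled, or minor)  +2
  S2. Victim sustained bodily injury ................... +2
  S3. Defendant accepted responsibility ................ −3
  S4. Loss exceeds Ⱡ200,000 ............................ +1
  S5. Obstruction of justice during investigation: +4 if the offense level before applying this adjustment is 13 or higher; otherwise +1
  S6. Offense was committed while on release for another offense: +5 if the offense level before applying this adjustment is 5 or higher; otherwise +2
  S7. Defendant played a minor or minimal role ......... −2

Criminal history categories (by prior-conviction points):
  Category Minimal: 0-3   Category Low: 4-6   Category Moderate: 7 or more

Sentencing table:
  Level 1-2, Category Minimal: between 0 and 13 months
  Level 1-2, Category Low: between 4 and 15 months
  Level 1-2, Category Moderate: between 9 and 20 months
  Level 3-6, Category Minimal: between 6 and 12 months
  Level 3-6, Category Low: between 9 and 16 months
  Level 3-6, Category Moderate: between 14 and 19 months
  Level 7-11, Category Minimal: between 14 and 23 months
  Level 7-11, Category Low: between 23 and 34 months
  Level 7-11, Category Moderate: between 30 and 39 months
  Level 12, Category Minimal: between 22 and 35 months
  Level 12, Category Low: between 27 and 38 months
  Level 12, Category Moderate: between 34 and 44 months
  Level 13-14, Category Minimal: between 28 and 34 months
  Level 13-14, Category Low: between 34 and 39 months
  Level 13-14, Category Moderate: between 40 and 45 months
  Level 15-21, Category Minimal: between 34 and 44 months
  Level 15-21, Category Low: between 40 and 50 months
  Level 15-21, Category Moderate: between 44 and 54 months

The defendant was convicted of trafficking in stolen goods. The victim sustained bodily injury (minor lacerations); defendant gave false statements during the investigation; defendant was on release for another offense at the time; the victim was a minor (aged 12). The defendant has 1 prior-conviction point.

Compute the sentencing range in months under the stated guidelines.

Base offense level for trafficking in stolen goods: 15.
S1 applies: 15 + 2 = 17.
S2 applies: 17 + 2 = 19.
S3 does not apply.
S4 does not apply.
S5 applies (level before this adjustment is 19 ≥ 13, so +4): 19 + 4 = 23.
S6 applies (level before this adjustment is 23 ≥ 5, so +5): 23 + 5 = 28.
Level 28 exceeds the maximum of 21; capped at 21.
Final offense level: 21.
Criminal history: 1 prior point → Category Minimal (0-3).
Level 21 falls in the 15-21 band.
Grid: Level 15-21 × Category Minimal = 34-44 months.

34-44 months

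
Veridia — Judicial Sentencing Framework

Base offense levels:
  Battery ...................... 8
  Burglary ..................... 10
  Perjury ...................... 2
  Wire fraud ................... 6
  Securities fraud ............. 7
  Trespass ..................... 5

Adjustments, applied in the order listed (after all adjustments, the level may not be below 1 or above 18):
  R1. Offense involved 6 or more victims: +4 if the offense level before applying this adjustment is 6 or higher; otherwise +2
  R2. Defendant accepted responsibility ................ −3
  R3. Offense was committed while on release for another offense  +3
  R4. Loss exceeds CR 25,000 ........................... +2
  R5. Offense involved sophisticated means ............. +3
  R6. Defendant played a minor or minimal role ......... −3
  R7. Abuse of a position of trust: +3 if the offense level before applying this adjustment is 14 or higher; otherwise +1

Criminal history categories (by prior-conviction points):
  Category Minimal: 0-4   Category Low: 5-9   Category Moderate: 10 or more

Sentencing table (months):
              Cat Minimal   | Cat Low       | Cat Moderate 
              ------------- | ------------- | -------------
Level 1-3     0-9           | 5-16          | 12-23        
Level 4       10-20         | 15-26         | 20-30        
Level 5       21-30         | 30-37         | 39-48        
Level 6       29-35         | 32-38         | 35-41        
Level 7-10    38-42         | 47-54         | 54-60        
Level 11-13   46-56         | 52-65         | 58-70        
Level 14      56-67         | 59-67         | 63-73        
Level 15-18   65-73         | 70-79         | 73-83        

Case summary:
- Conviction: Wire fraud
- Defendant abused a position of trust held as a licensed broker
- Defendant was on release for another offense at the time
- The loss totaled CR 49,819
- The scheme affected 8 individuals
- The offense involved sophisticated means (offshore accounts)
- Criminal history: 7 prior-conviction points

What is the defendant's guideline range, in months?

Base offense level for wire fraud: 6.
R1 applies (level before this adjustment is 6 ≥ 6, so +4): 6 + 4 = 10.
R3 applies: 10 + 3 = 13.
R4 applies: 13 + 2 = 15.
R5 applies: 15 + 3 = 18.
R6 does not apply.
R7 applies (level before this adjustment is 18 ≥ 14, so +3): 18 + 3 = 21.
Level 21 exceeds the maximum of 18; capped at 18.
Final offense level: 18.
Criminal history: 7 prior points → Category Low (5-9).
Level 18 falls in the 15-18 band.
Grid: Level 15-18 × Category Low = 70-79 months.

70-79 months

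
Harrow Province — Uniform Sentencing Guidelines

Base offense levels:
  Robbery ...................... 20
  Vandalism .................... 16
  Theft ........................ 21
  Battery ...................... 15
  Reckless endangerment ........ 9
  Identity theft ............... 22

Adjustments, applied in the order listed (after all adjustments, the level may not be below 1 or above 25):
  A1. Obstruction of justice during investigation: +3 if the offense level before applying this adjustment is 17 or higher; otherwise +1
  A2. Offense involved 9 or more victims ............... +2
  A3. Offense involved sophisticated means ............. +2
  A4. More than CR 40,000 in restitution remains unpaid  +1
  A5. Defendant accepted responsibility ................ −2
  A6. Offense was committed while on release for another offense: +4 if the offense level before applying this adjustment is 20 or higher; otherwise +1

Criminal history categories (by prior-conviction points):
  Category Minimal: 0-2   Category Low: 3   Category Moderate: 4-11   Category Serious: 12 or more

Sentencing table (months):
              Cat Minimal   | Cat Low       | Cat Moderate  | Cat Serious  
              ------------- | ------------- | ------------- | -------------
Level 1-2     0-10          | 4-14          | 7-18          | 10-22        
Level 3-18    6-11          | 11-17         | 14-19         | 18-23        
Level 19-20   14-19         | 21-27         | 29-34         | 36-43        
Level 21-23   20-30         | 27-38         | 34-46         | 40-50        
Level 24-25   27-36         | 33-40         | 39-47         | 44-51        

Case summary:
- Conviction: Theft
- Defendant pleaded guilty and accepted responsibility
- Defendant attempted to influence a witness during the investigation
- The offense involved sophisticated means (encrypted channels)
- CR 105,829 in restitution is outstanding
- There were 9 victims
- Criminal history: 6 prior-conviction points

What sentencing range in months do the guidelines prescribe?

Base offense level for theft: 21.
A1 applies (level before this adjustment is 21 ≥ 17, so +3): 21 + 3 = 24.
A2 applies: 24 + 2 = 26.
A3 applies: 26 + 2 = 28.
A4 applies: 28 + 1 = 29.
A5 applies: 29 − 2 = 27.
A6 does not apply.
Level 27 exceeds the maximum of 25; capped at 25.
Final offense level: 25.
Criminal history: 6 prior points → Category Moderate (4-11).
Level 25 falls in the 24-25 band.
Grid: Level 24-25 × Category Moderate = 39-47 months.

39-47 months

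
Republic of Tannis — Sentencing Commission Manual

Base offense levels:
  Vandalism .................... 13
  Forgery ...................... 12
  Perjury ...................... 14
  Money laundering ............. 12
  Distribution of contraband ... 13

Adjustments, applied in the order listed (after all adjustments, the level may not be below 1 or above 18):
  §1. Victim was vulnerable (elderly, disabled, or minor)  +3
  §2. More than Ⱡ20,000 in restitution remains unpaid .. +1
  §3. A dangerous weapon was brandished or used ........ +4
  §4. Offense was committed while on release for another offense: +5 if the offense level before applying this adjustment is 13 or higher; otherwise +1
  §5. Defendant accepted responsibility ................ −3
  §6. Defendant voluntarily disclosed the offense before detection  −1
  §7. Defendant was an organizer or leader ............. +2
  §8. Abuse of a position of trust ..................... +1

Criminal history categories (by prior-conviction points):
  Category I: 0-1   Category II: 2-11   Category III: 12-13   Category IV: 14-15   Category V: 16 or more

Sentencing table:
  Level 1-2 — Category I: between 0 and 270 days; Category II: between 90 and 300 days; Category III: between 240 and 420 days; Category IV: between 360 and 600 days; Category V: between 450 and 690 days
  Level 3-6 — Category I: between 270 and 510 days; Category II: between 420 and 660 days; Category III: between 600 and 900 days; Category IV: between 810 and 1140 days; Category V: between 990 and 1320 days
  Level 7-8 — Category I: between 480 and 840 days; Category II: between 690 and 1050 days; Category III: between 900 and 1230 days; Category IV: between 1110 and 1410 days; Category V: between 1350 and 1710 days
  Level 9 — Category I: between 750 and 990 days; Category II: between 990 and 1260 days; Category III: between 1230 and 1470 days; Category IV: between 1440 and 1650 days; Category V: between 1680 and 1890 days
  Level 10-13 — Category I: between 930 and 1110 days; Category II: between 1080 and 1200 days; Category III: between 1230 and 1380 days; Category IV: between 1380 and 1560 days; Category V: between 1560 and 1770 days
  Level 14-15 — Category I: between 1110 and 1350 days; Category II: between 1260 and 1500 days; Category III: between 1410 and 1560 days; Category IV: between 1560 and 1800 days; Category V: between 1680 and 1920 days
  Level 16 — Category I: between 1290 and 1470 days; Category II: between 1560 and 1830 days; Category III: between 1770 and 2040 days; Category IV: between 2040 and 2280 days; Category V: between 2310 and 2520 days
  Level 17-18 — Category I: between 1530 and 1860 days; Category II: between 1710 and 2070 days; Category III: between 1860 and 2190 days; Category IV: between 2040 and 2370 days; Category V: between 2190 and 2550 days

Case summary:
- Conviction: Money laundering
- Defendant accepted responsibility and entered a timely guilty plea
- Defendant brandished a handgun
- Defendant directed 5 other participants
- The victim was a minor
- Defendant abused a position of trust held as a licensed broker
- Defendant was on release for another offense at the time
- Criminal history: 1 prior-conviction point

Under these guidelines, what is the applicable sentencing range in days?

Base offense level for money laundering: 12.
§1 applies: 12 + 3 = 15.
§2 does not apply.
§3 applies: 15 + 4 = 19.
§4 applies (level before this adjustment is 19 ≥ 13, so +5): 19 + 5 = 24.
§5 applies: 24 − 3 = 21.
§6 does not apply.
§7 applies: 21 + 2 = 23.
§8 applies: 23 + 1 = 24.
Level 24 exceeds the maximum of 18; capped at 18.
Final offense level: 18.
Criminal history: 1 prior point → Category I (0-1).
Level 18 falls in the 17-18 band.
Grid: Level 17-18 × Category I = 1530-1860 days.

1530-1860 days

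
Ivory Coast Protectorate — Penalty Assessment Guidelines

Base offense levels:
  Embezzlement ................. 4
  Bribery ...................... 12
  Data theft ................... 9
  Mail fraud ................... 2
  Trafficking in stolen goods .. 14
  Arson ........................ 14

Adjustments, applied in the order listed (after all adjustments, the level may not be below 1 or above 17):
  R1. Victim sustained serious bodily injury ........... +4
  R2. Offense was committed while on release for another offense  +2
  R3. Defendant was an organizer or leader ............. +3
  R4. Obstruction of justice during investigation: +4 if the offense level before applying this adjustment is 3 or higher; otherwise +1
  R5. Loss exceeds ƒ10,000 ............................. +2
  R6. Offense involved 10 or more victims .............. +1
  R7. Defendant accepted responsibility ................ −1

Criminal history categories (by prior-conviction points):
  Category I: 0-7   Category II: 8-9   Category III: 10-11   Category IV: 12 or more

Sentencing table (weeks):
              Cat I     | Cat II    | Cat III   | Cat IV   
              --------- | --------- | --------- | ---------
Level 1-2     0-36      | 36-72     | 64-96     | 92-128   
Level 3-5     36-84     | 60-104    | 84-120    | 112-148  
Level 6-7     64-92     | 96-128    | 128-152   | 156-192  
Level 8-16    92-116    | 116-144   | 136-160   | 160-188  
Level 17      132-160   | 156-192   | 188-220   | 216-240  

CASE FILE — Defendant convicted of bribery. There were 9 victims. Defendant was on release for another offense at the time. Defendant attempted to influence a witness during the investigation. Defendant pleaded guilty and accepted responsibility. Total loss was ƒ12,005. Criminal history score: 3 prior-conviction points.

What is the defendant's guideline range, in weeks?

Base offense level for bribery: 12.
R1 does not apply.
R2 applies: 12 + 2 = 14.
R4 applies (level before this adjustment is 14 ≥ 3, so +4): 14 + 4 = 18.
R5 applies: 18 + 2 = 20.
R6 does not apply.
R7 applies: 20 − 1 = 19.
Level 19 exceeds the maximum of 17; capped at 17.
Final offense level: 17.
Criminal history: 3 prior points → Category I (0-7).
Level 17 falls in the 17 band.
Grid: Level 17 × Category I = 132-160 weeks.

132-160 weeks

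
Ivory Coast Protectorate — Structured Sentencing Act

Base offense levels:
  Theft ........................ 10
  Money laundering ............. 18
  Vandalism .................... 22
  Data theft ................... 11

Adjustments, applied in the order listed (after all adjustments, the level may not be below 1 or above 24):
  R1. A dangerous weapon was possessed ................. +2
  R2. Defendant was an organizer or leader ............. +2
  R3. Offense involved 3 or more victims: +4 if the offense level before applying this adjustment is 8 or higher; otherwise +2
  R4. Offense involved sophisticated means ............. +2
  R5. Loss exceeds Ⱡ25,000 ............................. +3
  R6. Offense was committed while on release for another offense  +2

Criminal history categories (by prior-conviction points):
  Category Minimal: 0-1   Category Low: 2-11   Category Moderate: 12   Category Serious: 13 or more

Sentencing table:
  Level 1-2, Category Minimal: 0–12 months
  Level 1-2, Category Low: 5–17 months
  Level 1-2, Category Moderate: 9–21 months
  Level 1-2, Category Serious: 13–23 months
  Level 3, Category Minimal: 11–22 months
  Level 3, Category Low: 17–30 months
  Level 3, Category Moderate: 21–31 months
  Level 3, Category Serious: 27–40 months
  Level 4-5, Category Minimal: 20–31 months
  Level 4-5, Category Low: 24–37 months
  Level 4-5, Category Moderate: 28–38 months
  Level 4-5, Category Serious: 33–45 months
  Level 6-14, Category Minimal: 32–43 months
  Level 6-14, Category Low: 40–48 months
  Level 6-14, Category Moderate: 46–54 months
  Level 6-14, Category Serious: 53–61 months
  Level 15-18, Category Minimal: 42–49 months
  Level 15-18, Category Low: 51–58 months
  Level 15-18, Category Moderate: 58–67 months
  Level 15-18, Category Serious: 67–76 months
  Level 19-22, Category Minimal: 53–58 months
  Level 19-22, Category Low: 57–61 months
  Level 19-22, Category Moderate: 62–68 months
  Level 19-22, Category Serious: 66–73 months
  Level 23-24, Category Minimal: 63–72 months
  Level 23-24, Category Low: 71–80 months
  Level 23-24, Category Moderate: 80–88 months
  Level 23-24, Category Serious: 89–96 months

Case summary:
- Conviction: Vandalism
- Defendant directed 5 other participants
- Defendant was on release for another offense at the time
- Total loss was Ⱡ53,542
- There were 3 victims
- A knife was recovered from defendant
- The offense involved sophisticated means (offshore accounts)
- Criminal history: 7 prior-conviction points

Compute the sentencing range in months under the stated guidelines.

71-80 months

Base offense level for vandalism: 22.
R1 applies: 22 + 2 = 24.
R2 applies: 24 + 2 = 26.
R3 applies (level before this adjustment is 26 ≥ 8, so +4): 26 + 4 = 30.
R4 applies: 30 + 2 = 32.
R5 applies: 32 + 3 = 35.
R6 applies: 35 + 2 = 37.
Level 37 exceeds the maximum of 24; capped at 24.
Final offense level: 24.
Criminal history: 7 prior points → Category Low (2-11).
Level 24 falls in the 23-24 band.
Grid: Level 23-24 × Category Low = 71-80 months.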